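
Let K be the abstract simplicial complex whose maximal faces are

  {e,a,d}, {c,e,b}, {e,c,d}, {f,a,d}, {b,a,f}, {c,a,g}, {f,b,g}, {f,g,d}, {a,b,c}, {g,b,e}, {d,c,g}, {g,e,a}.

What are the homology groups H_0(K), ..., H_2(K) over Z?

K has 7 vertices, 18 edges, 12 triangles.
rank ∂_0 = 0, rank ∂_1 = 6 ⇒ b_0 = 7 − 0 − 6 = 1; all invariant factors of ∂_1 are 1 so no torsion. So H_0 ≅ Z.
rank ∂_1 = 6, rank ∂_2 = 12 ⇒ b_1 = 18 − 6 − 12 = 0; ∂_2 has invariant factor(s) [2] giving torsion. So H_1 ≅ Z/2Z.
rank ∂_2 = 12, rank ∂_3 = 0 ⇒ b_2 = 12 − 12 − 0 = 0. So H_2 ≅ 0.

H_0 = Z,  H_1 = Z/2Z,  H_2 = 0.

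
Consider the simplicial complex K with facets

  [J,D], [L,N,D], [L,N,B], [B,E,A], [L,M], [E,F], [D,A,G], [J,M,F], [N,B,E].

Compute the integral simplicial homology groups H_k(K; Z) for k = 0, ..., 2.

We work with the vertex ordering A < B < D < E < F < G < J < L < M < N. The simplices of K, each written with vertices in increasing order, are:

  0-simplices (10): A, B, D, E, F, G, J, L, M, N
  1-simplices (18): AB, AD, AE, AG, BE, BL, BN, DG, DJ, DL, DN, EF, EN, FJ, FM, JM, LM, LN
  2-simplices (6): ABE, ADG, BEN, BLN, DLN, FJM

so the chain groups are C_0 ≅ Z^10, C_1 ≅ Z^18, C_2 ≅ Z^6.

The boundary map ∂_1: C_1 → C_0 sends each edge [p,q] (with p < q) to q − p.
This gives a 10×18 integer matrix of rank 9; reducing to Smith normal form yields diagonal entries (1,1,1,1,1,1,1,1,1).

The boundary map ∂_2: C_2 → C_1 acts by ∂[p,q,r] = [q,r] − [p,r] + [p,q]. For instance
  ∂ADG = DG − AG + AD,
  ∂DLN = LN − DN + DL.
The 18×6 boundary matrix has rank 6 and Smith normal form diag(1,1,1,1,1,1).

From H_k ≅ ker(∂_k) / im(∂_{k+1}) we obtain:

  H_0: rank C_0 − rank ∂_1 = 10 − 9 = 1, and the invariant factors of ∂_1 are all 1, so H_0 ≅ Z.
  H_1: rank ker ∂_1 − rank ∂_2 = (18 − 9) − 6 = 3, and the invariant factors of ∂_2 are all 1, so H_1 ≅ Z^3.
  H_2: rank ker ∂_2 − rank ∂_3 = (6 − 6) − 0 = 0, and there is no ∂_3, so H_2 ≅ 0.

H_0 = Z,  H_1 = Z^3,  H_2 = 0.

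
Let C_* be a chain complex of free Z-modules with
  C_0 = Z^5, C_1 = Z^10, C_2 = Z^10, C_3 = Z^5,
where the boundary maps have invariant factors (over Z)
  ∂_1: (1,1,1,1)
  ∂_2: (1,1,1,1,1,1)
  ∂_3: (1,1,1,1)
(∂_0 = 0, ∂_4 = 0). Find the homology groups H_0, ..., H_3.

H_0: b_0 = 5 − 0 − 4 = 1; torsion from ∂_1 factors > 1: none. So H_0 = Z.
H_1: b_1 = 10 − 4 − 6 = 0; torsion from ∂_2 factors > 1: none. So H_1 = 0.
H_2: b_2 = 10 − 6 − 4 = 0; torsion from ∂_3 factors > 1: none. So H_2 = 0.
H_3: b_3 = 5 − 4 − 0 = 1; torsion from ∂_4 factors > 1: none. So H_3 = Z.

H_0 = Z,  H_1 = 0,  H_2 = 0,  H_3 = Z.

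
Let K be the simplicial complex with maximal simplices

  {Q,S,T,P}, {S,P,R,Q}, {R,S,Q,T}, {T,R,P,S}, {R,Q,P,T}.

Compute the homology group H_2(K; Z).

H_2 = 0.

We work with the vertex ordering P < Q < R < S < T. The simplices of K, each written with vertices in increasing order, are:

  0-simplices (5): P, Q, R, S, T
  1-simplices (10): PQ, PR, PS, PT, QR, QS, QT, RS, RT, ST
  2-simplices (10): PQR, PQS, PQT, PRS, PRT, PST, QRS, QRT, QST, RST
  3-simplices (5): PQRS, PQRT, PQST, PRST, QRST

so the chain groups are C_0 ≅ Z^5, C_1 ≅ Z^10, C_2 ≅ Z^10, C_3 ≅ Z^5.

∂_1: C_1 → C_0 sends each edge [p,q] (with p < q) to q − p. For instance
  ∂PQ = Q − P.
This gives a 5×10 integer matrix of rank 4; reducing to Smith normal form yields diagonal entries (1,1,1,1).

Boundary ∂_2: C_2 → C_1 acts by ∂[p,q,r] = [q,r] − [p,r] + [p,q]. For instance
  ∂PQT = QT − PT + PQ,
  ∂PQS = QS − PS + PQ.
The resulting 10×10 matrix has rank 6, and its Smith normal form has invariant factors (1,1,1,1,1,1).

∂_3: C_3 → C_2 sends each 3-simplex σ to the alternating sum Σ_i (−1)^i (σ with its i-th vertex removed). For instance
  ∂PQST = QST − PST + PQT − PQS,
  ∂PQRS = QRS − PRS + PQS − PQR.
As a 10×5 matrix over Z this has rank 4, with invariant factors (1,1,1,1).

Reading off H_k = ker ∂_k / im ∂_{k+1}:

  H_2: rank ker ∂_2 − rank ∂_3 = (10 − 6) − 4 = 0, and the invariant factors of ∂_3 are all 1, so H_2 = 0.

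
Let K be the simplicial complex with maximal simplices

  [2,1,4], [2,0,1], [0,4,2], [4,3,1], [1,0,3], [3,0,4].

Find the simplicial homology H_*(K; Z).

Take the total order 0 < 1 < 2 < 3 < 4 on the vertex set. Then K (dimension 2) consists of the simplices:

  0-simplices (5): [0], [1], [2], [3], [4]
  1-simplices (9): [0,1], [0,2], [0,3], [0,4], [1,2], [1,3], [1,4], [2,4], [3,4]
  2-simplices (6): [0,1,2], [0,1,3], [0,2,4], [0,3,4], [1,2,4], [1,3,4]

Hence C_0 ≅ Z^5, C_1 ≅ Z^9, C_2 ≅ Z^6.

The boundary map ∂_1: C_1 → C_0 is given by ∂[p,q] = [q] − [p]. For instance
  ∂[1,2] = [2] − [1].
As a 5×9 matrix over Z this has rank 4, with invariant factors (1,1,1,1).

The boundary map ∂_2: C_2 → C_1 acts by ∂[p,q,r] = [q,r] − [p,r] + [p,q]. For instance
  ∂[1,2,4] = [2,4] − [1,4] + [1,2],
  ∂[0,1,2] = [1,2] − [0,2] + [0,1].
The 9×6 boundary matrix has rank 5 and Smith normal form diag(1,1,1,1,1).

Reading off H_k = ker ∂_k / im ∂_{k+1}:

  H_0: rank C_0 − rank ∂_1 = 5 − 4 = 1, and the invariant factors of ∂_1 are all 1, so H_0 ≅ Z.
  H_1: rank ker ∂_1 − rank ∂_2 = (9 − 4) − 5 = 0, and the invariant factors of ∂_2 are all 1, so H_1 ≅ 0.
  H_2: rank ker ∂_2 − rank ∂_3 = (6 − 5) − 0 = 1, and there is no ∂_3, so H_2 ≅ Z.

(K is a triangulation of the 2-sphere S^2.)

H_0 = Z,  H_1 = 0,  H_2 = Z.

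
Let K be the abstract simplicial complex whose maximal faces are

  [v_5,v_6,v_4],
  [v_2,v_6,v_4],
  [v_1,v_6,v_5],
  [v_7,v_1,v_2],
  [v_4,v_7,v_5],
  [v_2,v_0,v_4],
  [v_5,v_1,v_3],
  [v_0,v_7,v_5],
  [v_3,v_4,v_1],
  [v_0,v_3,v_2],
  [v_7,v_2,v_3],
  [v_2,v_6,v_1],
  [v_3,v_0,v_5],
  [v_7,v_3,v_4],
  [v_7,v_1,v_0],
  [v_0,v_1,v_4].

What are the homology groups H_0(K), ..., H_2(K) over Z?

Fix the vertex order v_0 < v_1 < v_2 < v_3 < v_4 < v_5 < v_6 < v_7 and write every simplex with vertices in increasing order. Then dim K = 2 and the simplices of K are:

  0-simplices (8): [v_0], [v_1], [v_2], [v_3], [v_4], [v_5], [v_6], [v_7]
  1-simplices (24): (24 of them)
  2-simplices (16): (16 of them)

Hence C_0 ≅ Z^8, C_1 ≅ Z^24, C_2 ≅ Z^16.

The boundary map ∂_1: C_1 → C_0 maps an edge to its endpoints' difference, ∂[p,q] = q − p. For instance
  ∂[v_0,v_2] = [v_2] − [v_0].
The resulting 8×24 matrix has rank 7, and its Smith normal form has invariant factors (1,1,1,1,1,1,1).

∂_2: C_2 → C_1 acts by ∂[p,q,r] = [q,r] − [p,r] + [p,q]. For instance
  ∂[v_4,v_5,v_6] = [v_5,v_6] − [v_4,v_6] + [v_4,v_5],
  ∂[v_1,v_2,v_6] = [v_2,v_6] − [v_1,v_6] + [v_1,v_2].
As a 24×16 matrix over Z this has rank 15, with invariant factors (1,1,1,1,1,1,1,1,1,1,1,1,1,1,1).

Reading off H_k = ker ∂_k / im ∂_{k+1}:

  H_0: rank C_0 − rank ∂_1 = 8 − 7 = 1, and the invariant factors of ∂_1 are all 1, so H_0 = Z.
  H_1: rank ker ∂_1 − rank ∂_2 = (24 − 7) − 15 = 2, and the invariant factors of ∂_2 are all 1, so H_1 = Z^2.
  H_2: rank ker ∂_2 − rank ∂_3 = (16 − 15) − 0 = 1, and there is no ∂_3, so H_2 = Z.

As a check, the Euler characteristic is 8 − 24 + 16 = 0, which agrees with 1 − 2 + 1 = 0.

H_0 = Z,  H_1 = Z^2,  H_2 = Z.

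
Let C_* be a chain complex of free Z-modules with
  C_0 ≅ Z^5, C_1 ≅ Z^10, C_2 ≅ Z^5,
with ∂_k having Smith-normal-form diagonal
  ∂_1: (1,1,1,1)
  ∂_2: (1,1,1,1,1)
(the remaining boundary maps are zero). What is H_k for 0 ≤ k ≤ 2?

H_0: b_0 = 5 − 0 − 4 = 1; torsion from ∂_1 factors > 1: none. So H_0 = Z.
H_1: b_1 = 10 − 4 − 5 = 1; torsion from ∂_2 factors > 1: none. So H_1 = Z.
H_2: b_2 = 5 − 5 − 0 = 0; torsion from ∂_3 factors > 1: none. So H_2 = 0.

H_0 = Z,  H_1 = Z,  H_2 = 0.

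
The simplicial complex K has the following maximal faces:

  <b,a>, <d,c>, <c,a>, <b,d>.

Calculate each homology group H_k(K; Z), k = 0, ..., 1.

Take the total order a < b < c < d on the vertex set. Then K (dimension 1) consists of the simplices:

  0-simplices (4): a, b, c, d
  1-simplices (4): ab, ac, bd, cd

so the chain groups are C_0 ≅ Z^4, C_1 ≅ Z^4.

Boundary ∂_1: C_1 → C_0 is given by ∂[p,q] = [q] − [p].
The resulting 4×4 matrix has rank 3, and its Smith normal form has invariant factors (1,1,1).

From H_k ≅ ker(∂_k) / im(∂_{k+1}) we obtain:

  H_0: rank C_0 − rank ∂_1 = 4 − 3 = 1, and the invariant factors of ∂_1 are all 1, so H_0 = Z.
  H_1: rank ker ∂_1 − rank ∂_2 = (4 − 3) − 0 = 1, and there is no ∂_2, so H_1 = Z.

As a check, the Euler characteristic is 4 − 4 = 0, which agrees with 1 − 1 = 0.
(K is a triangulation of the circle S^1.)

H_0 = Z,  H_1 = Z.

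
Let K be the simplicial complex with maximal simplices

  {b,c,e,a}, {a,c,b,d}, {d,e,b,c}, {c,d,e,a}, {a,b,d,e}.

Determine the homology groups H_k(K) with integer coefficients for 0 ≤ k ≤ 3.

H_0 ≅ Z,  H_1 = 0,  H_2 = 0,  H_3 ≅ Z.

Take the total order a < b < c < d < e on the vertex set. Then K (dimension 3) consists of the simplices:

  0-simplices (5): a, b, c, d, e
  1-simplices (10): ab, ac, ad, ae, bc, bd, be, cd, ce, de
  2-simplices (10): abc, abd, abe, acd, ace, ade, bcd, bce, bde, cde
  3-simplices (5): abcd, abce, abde, acde, bcde

Hence C_0 ≅ Z^5, C_1 ≅ Z^10, C_2 ≅ Z^10, C_3 ≅ Z^5.

The boundary map ∂_1: C_1 → C_0 is given by ∂[p,q] = [q] − [p]. For instance
  ∂bd = d − b.
This gives a 5×10 integer matrix of rank 4; reducing to Smith normal form yields diagonal entries (1,1,1,1).

The boundary map ∂_2: C_2 → C_1 sends each 2-simplex [p,q,r] to [q,r] − [p,r] + [p,q]. For instance
  ∂ade = de − ae + ad,
  ∂cde = de − ce + cd.
This gives a 10×10 integer matrix of rank 6; reducing to Smith normal form yields diagonal entries (1,1,1,1,1,1).

Boundary ∂_3: C_3 → C_2 sends each 3-simplex σ to the alternating sum Σ_i (−1)^i (σ with its i-th vertex removed). For instance
  ∂abce = bce − ace + abe − abc,
  ∂abcd = bcd − acd + abd − abc.
As a 10×5 matrix over Z this has rank 4, with invariant factors (1,1,1,1).

Now H_k = ker ∂_k / im ∂_{k+1}, so:

  H_0: rank C_0 − rank ∂_1 = 5 − 4 = 1, and the invariant factors of ∂_1 are all 1, so H_0 = Z.
  H_1: rank ker ∂_1 − rank ∂_2 = (10 − 4) − 6 = 0, and the invariant factors of ∂_2 are all 1, so H_1 = 0.
  H_2: rank ker ∂_2 − rank ∂_3 = (10 − 6) − 4 = 0, and the invariant factors of ∂_3 are all 1, so H_2 = 0.
  H_3: rank ker ∂_3 − rank ∂_4 = (5 − 4) − 0 = 1, and there is no ∂_4, so H_3 = Z.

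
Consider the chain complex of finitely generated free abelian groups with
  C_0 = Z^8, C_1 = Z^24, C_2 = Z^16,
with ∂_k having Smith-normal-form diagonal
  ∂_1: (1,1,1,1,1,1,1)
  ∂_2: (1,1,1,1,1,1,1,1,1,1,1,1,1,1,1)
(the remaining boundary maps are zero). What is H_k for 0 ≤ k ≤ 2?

H_0 ≅ Z,  H_1 ≅ Z^2,  H_2 ≅ Z.

H_0: b_0 = 8 − 0 − 7 = 1; torsion from ∂_1 factors > 1: none. So H_0 ≅ Z.
H_1: b_1 = 24 − 7 − 15 = 2; torsion from ∂_2 factors > 1: none. So H_1 ≅ Z^2.
H_2: b_2 = 16 − 15 − 0 = 1; torsion from ∂_3 factors > 1: none. So H_2 ≅ Z.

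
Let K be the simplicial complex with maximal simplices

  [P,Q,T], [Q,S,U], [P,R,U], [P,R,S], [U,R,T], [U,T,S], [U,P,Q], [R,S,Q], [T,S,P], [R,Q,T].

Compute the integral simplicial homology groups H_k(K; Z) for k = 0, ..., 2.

H_0 ≅ Z,  H_1 ≅ Z/2,  H_2 = 0.

We work with the vertex ordering P < Q < R < S < T < U. The simplices of K, each written with vertices in increasing order, are:

  0-simplices (6): P, Q, R, S, T, U
  1-simplices (15): PQ, PR, PS, PT, PU, QR, QS, QT, QU, RS, RT, RU, ST, SU, TU
  2-simplices (10): PQT, PQU, PRS, PRU, PST, QRS, QRT, QSU, RTU, STU

Hence C_0 ≅ Z^6, C_1 ≅ Z^15, C_2 ≅ Z^10.

Boundary ∂_1: C_1 → C_0 maps an edge to its endpoints' difference, ∂[p,q] = q − p.
The resulting 6×15 matrix has rank 5, and its Smith normal form has invariant factors (1,1,1,1,1).

The boundary map ∂_2: C_2 → C_1 acts by ∂[p,q,r] = [q,r] − [p,r] + [p,q]. For instance
  ∂QSU = SU − QU + QS,
  ∂QRS = RS − QS + QR.
The 15×10 boundary matrix has rank 10 and Smith normal form diag(1,1,1,1,1,1,1,1,1,2).

Now H_k = ker ∂_k / im ∂_{k+1}, so:

  H_0: rank C_0 − rank ∂_1 = 6 − 5 = 1, and the invariant factors of ∂_1 are all 1, so H_0 = Z.
  H_1: rank ker ∂_1 − rank ∂_2 = (15 − 5) − 10 = 0, and ∂_2 has invariant factor 2 > 1, so H_1 = Z/2.
  H_2: rank ker ∂_2 − rank ∂_3 = (10 − 10) − 0 = 0, and there is no ∂_3, so H_2 = 0.

(K is a triangulation of the real projective plane RP^2.)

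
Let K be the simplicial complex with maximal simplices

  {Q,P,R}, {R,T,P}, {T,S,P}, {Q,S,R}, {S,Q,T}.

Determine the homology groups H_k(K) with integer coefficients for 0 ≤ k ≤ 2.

H_0 ≅ Z,  H_1 ≅ Z,  H_2 = 0.

Order the vertices as P < Q < R < S < T. Listing each simplex with vertices in this order, K has dimension 2 with simplices:

  0-simplices (5): P, Q, R, S, T
  1-simplices (10): PQ, PR, PS, PT, QR, QS, QT, RS, RT, ST
  2-simplices (5): PQR, PRT, PST, QRS, QST

so the chain groups are C_0 ≅ Z^5, C_1 ≅ Z^10, C_2 ≅ Z^5.

The boundary map ∂_1: C_1 → C_0 sends each edge [p,q] (with p < q) to q − p. For instance
  ∂QS = S − Q.
As a 5×10 matrix over Z this has rank 4, with invariant factors (1,1,1,1).

Boundary ∂_2: C_2 → C_1 acts by ∂[p,q,r] = [q,r] − [p,r] + [p,q]. For instance
  ∂QST = ST − QT + QS,
  ∂PST = ST − PT + PS.
This gives a 10×5 integer matrix of rank 5; reducing to Smith normal form yields diagonal entries (1,1,1,1,1).

Computing H_k = (kernel of ∂_k) / (image of ∂_{k+1}):

  H_0: rank C_0 − rank ∂_1 = 5 − 4 = 1, and the invariant factors of ∂_1 are all 1, so H_0 = Z.
  H_1: rank ker ∂_1 − rank ∂_2 = (10 − 4) − 5 = 1, and the invariant factors of ∂_2 are all 1, so H_1 = Z.
  H_2: rank ker ∂_2 − rank ∂_3 = (5 − 5) − 0 = 0, and there is no ∂_3, so H_2 = 0.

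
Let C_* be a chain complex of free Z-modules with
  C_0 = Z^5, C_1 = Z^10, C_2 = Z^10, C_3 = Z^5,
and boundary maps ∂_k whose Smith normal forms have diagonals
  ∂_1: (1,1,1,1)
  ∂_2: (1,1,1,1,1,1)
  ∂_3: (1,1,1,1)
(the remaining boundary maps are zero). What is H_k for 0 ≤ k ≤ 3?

H_0: b_0 = 5 − 0 − 4 = 1; torsion from ∂_1 factors > 1: none. So H_0 ≅ Z.
H_1: b_1 = 10 − 4 − 6 = 0; torsion from ∂_2 factors > 1: none. So H_1 ≅ 0.
H_2: b_2 = 10 − 6 − 4 = 0; torsion from ∂_3 factors > 1: none. So H_2 ≅ 0.
H_3: b_3 = 5 − 4 − 0 = 1; torsion from ∂_4 factors > 1: none. So H_3 ≅ Z.

H_0 ≅ Z,  H_1 = 0,  H_2 = 0,  H_3 ≅ Z.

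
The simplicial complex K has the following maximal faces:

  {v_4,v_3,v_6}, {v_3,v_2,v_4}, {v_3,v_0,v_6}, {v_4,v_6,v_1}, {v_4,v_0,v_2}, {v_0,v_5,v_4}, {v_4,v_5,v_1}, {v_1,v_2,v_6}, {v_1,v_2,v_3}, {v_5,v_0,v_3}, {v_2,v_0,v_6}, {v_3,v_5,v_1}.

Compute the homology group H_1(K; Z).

H_1 ≅ Z/2.

K has 7 vertices, 18 edges, 12 triangles.
rank ∂_1 = 6, rank ∂_2 = 12 ⇒ b_1 = 18 − 6 − 12 = 0; ∂_2 has invariant factor(s) [2] giving torsion. So H_1 = Z/2.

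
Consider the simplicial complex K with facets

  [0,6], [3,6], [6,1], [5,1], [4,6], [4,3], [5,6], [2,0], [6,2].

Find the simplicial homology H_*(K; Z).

H_0 = Z,  H_1 = Z^3.

Order the vertices as 0 < 1 < 2 < 3 < 4 < 5 < 6. Listing each simplex with vertices in this order, K has dimension 1 with simplices:

  0-simplices (7): [0], [1], [2], [3], [4], [5], [6]
  1-simplices (9): [0,2], [0,6], [1,5], [1,6], [2,6], [3,4], [3,6], [4,6], [5,6]

Hence C_0 ≅ Z^7, C_1 ≅ Z^9.

∂_1: C_1 → C_0 maps an edge to its endpoints' difference, ∂[p,q] = q − p.
This gives a 7×9 integer matrix of rank 6; reducing to Smith normal form yields diagonal entries (1,1,1,1,1,1).

Reading off H_k = ker ∂_k / im ∂_{k+1}:

  H_0: rank C_0 − rank ∂_1 = 7 − 6 = 1, and the invariant factors of ∂_1 are all 1, so H_0 = Z.
  H_1: rank ker ∂_1 − rank ∂_2 = (9 − 6) − 0 = 3, and there is no ∂_2, so H_1 = Z^3.

(K is a triangulation of a wedge of 3 circles.)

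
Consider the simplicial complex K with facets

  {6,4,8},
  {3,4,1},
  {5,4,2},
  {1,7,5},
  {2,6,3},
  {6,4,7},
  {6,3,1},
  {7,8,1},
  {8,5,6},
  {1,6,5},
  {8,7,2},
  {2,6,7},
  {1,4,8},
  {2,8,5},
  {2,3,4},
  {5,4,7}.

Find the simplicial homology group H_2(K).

Order the vertices as 1 < 2 < 3 < 4 < 5 < 6 < 7 < 8. Listing each simplex with vertices in this order, K has dimension 2 with simplices:

  0-simplices (8): [1], [2], [3], [4], [5], [6], [7], [8]
  1-simplices (24): (24 of them)
  2-simplices (16): [1,3,4], [1,3,6], [1,4,8], [1,5,6], [1,5,7], [1,7,8], [2,3,4], [2,3,6], [2,4,5], [2,5,8], [2,6,7], [2,7,8], [4,5,7], [4,6,7], [4,6,8], [5,6,8]

so the chain groups are C_0 ≅ Z^8, C_1 ≅ Z^24, C_2 ≅ Z^16.

∂_1: C_1 → C_0 is given by ∂[p,q] = [q] − [p].
The resulting 8×24 matrix has rank 7, and its Smith normal form has invariant factors (1,1,1,1,1,1,1).

∂_2: C_2 → C_1 acts by ∂[p,q,r] = [q,r] − [p,r] + [p,q]. For instance
  ∂[1,3,6] = [3,6] − [1,6] + [1,3],
  ∂[4,5,7] = [5,7] − [4,7] + [4,5].
The 24×16 boundary matrix has rank 15 and Smith normal form diag(1,1,1,1,1,1,1,1,1,1,1,1,1,1,1).

Now H_k = ker ∂_k / im ∂_{k+1}, so:

  H_2: rank ker ∂_2 − rank ∂_3 = (16 − 15) − 0 = 1, and there is no ∂_3, so H_2 ≅ Z.

H_2 = Z.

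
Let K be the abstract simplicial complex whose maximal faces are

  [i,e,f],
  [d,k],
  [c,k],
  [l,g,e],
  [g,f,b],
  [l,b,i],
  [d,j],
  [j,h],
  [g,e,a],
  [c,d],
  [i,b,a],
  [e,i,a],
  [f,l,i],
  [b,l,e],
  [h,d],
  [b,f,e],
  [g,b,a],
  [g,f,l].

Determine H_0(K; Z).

Order the vertices as a < b < c < d < e < f < g < h < i < j < k < l. Listing each simplex with vertices in this order, K has dimension 2 with simplices:

  0-simplices (12): a, b, c, d, e, f, g, h, i, j, k, l
  1-simplices (24): ab, ae, ag, ai, be, bf, bg, bi, bl, cd, ck, dh, dj, dk, ef, eg, ei, el, fg, fi, fl, gl, hj, il
  2-simplices (12): abg, abi, aeg, aei, bef, bel, bfg, bil, efi, egl, fgl, fil

Hence C_0 ≅ Z^12, C_1 ≅ Z^24, C_2 ≅ Z^12.

Boundary ∂_1: C_1 → C_0 is given by ∂[p,q] = [q] − [p].
The resulting 12×24 matrix has rank 10, and its Smith normal form has invariant factors (1,1,1,1,1,1,1,1,1,1).

The boundary map ∂_2: C_2 → C_1 acts by ∂[p,q,r] = [q,r] − [p,r] + [p,q]. For instance
  ∂bel = el − bl + be,
  ∂aei = ei − ai + ae.
The resulting 24×12 matrix has rank 12, and its Smith normal form has invariant factors (1,1,1,1,1,1,1,1,1,1,1,2).

Reading off H_k = ker ∂_k / im ∂_{k+1}:

  H_0: rank C_0 − rank ∂_1 = 12 − 10 = 2, and the invariant factors of ∂_1 are all 1, so H_0 ≅ Z^2.

H_0 ≅ Z^2.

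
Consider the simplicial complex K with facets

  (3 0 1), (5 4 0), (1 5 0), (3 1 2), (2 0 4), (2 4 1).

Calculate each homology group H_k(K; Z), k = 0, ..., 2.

We work with the vertex ordering 0 < 1 < 2 < 3 < 4 < 5. The simplices of K, each written with vertices in increasing order, are:

  0-simplices (6): [0], [1], [2], [3], [4], [5]
  1-simplices (12): [0,1], [0,2], [0,3], [0,4], [0,5], [1,2], [1,3], [1,4], [1,5], [2,3], [2,4], [4,5]
  2-simplices (6): [0,1,3], [0,1,5], [0,2,4], [0,4,5], [1,2,3], [1,2,4]

so the chain groups are C_0 ≅ Z^6, C_1 ≅ Z^12, C_2 ≅ Z^6.

The boundary map ∂_1: C_1 → C_0 maps an edge to its endpoints' difference, ∂[p,q] = q − p. For instance
  ∂[0,2] = [2] − [0].
The resulting 6×12 matrix has rank 5, and its Smith normal form has invariant factors (1,1,1,1,1).

The boundary map ∂_2: C_2 → C_1 sends each 2-simplex [p,q,r] to [q,r] − [p,r] + [p,q]. For instance
  ∂[1,2,4] = [2,4] − [1,4] + [1,2],
  ∂[0,1,3] = [1,3] − [0,3] + [0,1].
The resulting 12×6 matrix has rank 6, and its Smith normal form has invariant factors (1,1,1,1,1,1).

Now H_k = ker ∂_k / im ∂_{k+1}, so:

  H_0: rank C_0 − rank ∂_1 = 6 − 5 = 1, and the invariant factors of ∂_1 are all 1, so H_0 ≅ Z.
  H_1: rank ker ∂_1 − rank ∂_2 = (12 − 5) − 6 = 1, and the invariant factors of ∂_2 are all 1, so H_1 ≅ Z.
  H_2: rank ker ∂_2 − rank ∂_3 = (6 − 6) − 0 = 0, and there is no ∂_3, so H_2 ≅ 0.

As a check, the Euler characteristic is 6 − 12 + 6 = 0, which agrees with 1 − 1 + 0 = 0.

H_0 = Z,  H_1 = Z,  H_2 = 0.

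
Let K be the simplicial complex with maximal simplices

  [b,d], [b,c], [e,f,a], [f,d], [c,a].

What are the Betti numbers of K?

We work with the vertex ordering a < b < c < d < e < f. The simplices of K, each written with vertices in increasing order, are:

  0-simplices (6): a, b, c, d, e, f
  1-simplices (7): ac, ae, af, bc, bd, df, ef
  2-simplices (1): aef

giving chain groups C_0 ≅ Z^6, C_1 ≅ Z^7, C_2 ≅ Z^1.

∂_1: C_1 → C_0 is given by ∂[p,q] = [q] − [p].
As a 6×7 matrix over Z this has rank 5, with invariant factors (1,1,1,1,1).

The boundary map ∂_2: C_2 → C_1 sends each 2-simplex [p,q,r] to [q,r] − [p,r] + [p,q]. For instance
  ∂aef = ef − af + ae.
As a 7×1 matrix over Z this has rank 1, with invariant factors (1).

Now H_k = ker ∂_k / im ∂_{k+1}, so:

  H_0: rank C_0 − rank ∂_1 = 6 − 5 = 1, and the invariant factors of ∂_1 are all 1, so H_0 = Z.
  H_1: rank ker ∂_1 − rank ∂_2 = (7 − 5) − 1 = 1, and the invariant factors of ∂_2 are all 1, so H_1 = Z.
  H_2: rank ker ∂_2 − rank ∂_3 = (1 − 1) − 0 = 0, and there is no ∂_3, so H_2 = 0.

Hence the Betti numbers are b_0 = 1, b_1 = 1, b_2 = 0.

b_0 = 1, b_1 = 1, b_2 = 0.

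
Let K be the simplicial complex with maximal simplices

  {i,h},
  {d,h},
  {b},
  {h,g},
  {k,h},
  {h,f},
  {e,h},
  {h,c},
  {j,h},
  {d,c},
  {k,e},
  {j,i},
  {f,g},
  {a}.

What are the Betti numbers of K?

Order the vertices as a < b < c < d < e < f < g < h < i < j < k. Listing each simplex with vertices in this order, K has dimension 1 with simplices:

  0-simplices (11): a, b, c, d, e, f, g, h, i, j, k
  1-simplices (12): cd, ch, dh, eh, ek, fg, fh, gh, hi, hj, hk, ij

giving chain groups C_0 ≅ Z^11, C_1 ≅ Z^12.

The boundary map ∂_1: C_1 → C_0 maps an edge to its endpoints' difference, ∂[p,q] = q − p. For instance
  ∂hj = j − h.
The resulting 11×12 matrix has rank 8, and its Smith normal form has invariant factors (1,1,1,1,1,1,1,1).

Computing H_k = (kernel of ∂_k) / (image of ∂_{k+1}):

  H_0: rank C_0 − rank ∂_1 = 11 − 8 = 3, and the invariant factors of ∂_1 are all 1, so H_0 ≅ Z^3.
  H_1: rank ker ∂_1 − rank ∂_2 = (12 − 8) − 0 = 4, and there is no ∂_2, so H_1 ≅ Z^4.

As a check, the Euler characteristic is 11 − 12 = -1, which agrees with 3 − 4 = -1.
(K is a triangulation of the disjoint union of a wedge of 4 circles and a set of 2 points.)

Hence the Betti numbers are b_0 = 3, b_1 = 4.

b_0 = 3, b_1 = 4.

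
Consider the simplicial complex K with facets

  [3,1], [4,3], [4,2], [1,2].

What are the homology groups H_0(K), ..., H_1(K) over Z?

H_0 = Z,  H_1 = Z.

Take the total order 1 < 2 < 3 < 4 on the vertex set. Then K (dimension 1) consists of the simplices:

  0-simplices (4): [1], [2], [3], [4]
  1-simplices (4): [1,2], [1,3], [2,4], [3,4]

giving chain groups C_0 ≅ Z^4, C_1 ≅ Z^4.

∂_1: C_1 → C_0 is given by ∂[p,q] = [q] − [p]. For instance
  ∂[1,2] = [2] − [1].
As a 4×4 matrix over Z this has rank 3, with invariant factors (1,1,1).

Now H_k = ker ∂_k / im ∂_{k+1}, so:

  H_0: rank C_0 − rank ∂_1 = 4 − 3 = 1, and the invariant factors of ∂_1 are all 1, so H_0 ≅ Z.
  H_1: rank ker ∂_1 − rank ∂_2 = (4 − 3) − 0 = 1, and there is no ∂_2, so H_1 ≅ Z.

(K is a triangulation of the circle S^1.)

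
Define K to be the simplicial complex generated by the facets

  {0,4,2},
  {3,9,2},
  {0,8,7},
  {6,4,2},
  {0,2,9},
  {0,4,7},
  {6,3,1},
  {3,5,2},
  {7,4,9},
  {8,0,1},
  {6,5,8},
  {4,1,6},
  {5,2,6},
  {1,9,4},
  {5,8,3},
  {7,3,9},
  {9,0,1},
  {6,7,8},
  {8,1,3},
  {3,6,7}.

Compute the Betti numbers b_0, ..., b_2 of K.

b_0 = 1, b_1 = 1, b_2 = 0.

Order the vertices as 0 < 1 < 2 < 3 < 4 < 5 < 6 < 7 < 8 < 9. Listing each simplex with vertices in this order, K has dimension 2 with simplices:

  0-simplices (10): [0], [1], [2], [3], [4], [5], [6], [7], [8], [9]
  1-simplices (30): (30 of them)
  2-simplices (20): (20 of them)

Hence C_0 ≅ Z^10, C_1 ≅ Z^30, C_2 ≅ Z^20.

Boundary ∂_1: C_1 → C_0 sends each edge [p,q] (with p < q) to q − p. For instance
  ∂[3,7] = [7] − [3].
The 10×30 boundary matrix has rank 9 and Smith normal form diag(1,1,1,1,1,1,1,1,1).

The boundary map ∂_2: C_2 → C_1 acts by ∂[p,q,r] = [q,r] − [p,r] + [p,q]. For instance
  ∂[0,4,7] = [4,7] − [0,7] + [0,4],
  ∂[1,3,8] = [3,8] − [1,8] + [1,3].
As a 30×20 matrix over Z this has rank 20, with invariant factors (1,1,1,1,1,1,1,1,1,1,1,1,1,1,1,1,1,1,1,2).

From H_k ≅ ker(∂_k) / im(∂_{k+1}) we obtain:

  H_0: rank C_0 − rank ∂_1 = 10 − 9 = 1, and the invariant factors of ∂_1 are all 1, so H_0 ≅ Z.
  H_1: rank ker ∂_1 − rank ∂_2 = (30 − 9) − 20 = 1, and ∂_2 has invariant factor 2 > 1, so H_1 ≅ Z ⊕ Z/2.
  H_2: rank ker ∂_2 − rank ∂_3 = (20 − 20) − 0 = 0, and there is no ∂_3, so H_2 ≅ 0.

As a check, the Euler characteristic is 10 − 30 + 20 = 0, which agrees with 1 − 1 + 0 = 0.

Hence the Betti numbers are b_0 = 1, b_1 = 1, b_2 = 0.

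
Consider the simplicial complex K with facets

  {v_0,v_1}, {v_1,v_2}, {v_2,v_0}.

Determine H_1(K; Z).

Order the vertices as v_0 < v_1 < v_2. Listing each simplex with vertices in this order, K has dimension 1 with simplices:

  0-simplices (3): [v_0], [v_1], [v_2]
  1-simplices (3): [v_0,v_1], [v_0,v_2], [v_1,v_2]

so the chain groups are C_0 ≅ Z^3, C_1 ≅ Z^3.

∂_1: C_1 → C_0 is given by ∂[p,q] = [q] − [p].
The resulting 3×3 matrix has rank 2, and its Smith normal form has invariant factors (1,1).

Computing H_k = (kernel of ∂_k) / (image of ∂_{k+1}):

  H_1: rank ker ∂_1 − rank ∂_2 = (3 − 2) − 0 = 1, and there is no ∂_2, so H_1 = Z.

H_1 ≅ Z.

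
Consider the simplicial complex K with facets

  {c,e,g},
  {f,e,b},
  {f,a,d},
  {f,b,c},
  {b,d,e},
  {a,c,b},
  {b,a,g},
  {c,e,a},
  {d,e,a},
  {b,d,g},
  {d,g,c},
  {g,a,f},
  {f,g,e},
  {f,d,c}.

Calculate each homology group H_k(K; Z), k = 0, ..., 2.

H_0 = Z,  H_1 = Z^2,  H_2 = Z.

Order the vertices as a < b < c < d < e < f < g. Listing each simplex with vertices in this order, K has dimension 2 with simplices:

  0-simplices (7): a, b, c, d, e, f, g
  1-simplices (21): ab, ac, ad, ae, af, ag, bc, bd, be, bf, bg, cd, ce, cf, cg, de, df, dg, ef, eg, fg
  2-simplices (14): abc, abg, ace, ade, adf, afg, bcf, bde, bdg, bef, cdf, cdg, ceg, efg

giving chain groups C_0 ≅ Z^7, C_1 ≅ Z^21, C_2 ≅ Z^14.

Boundary ∂_1: C_1 → C_0 sends each edge [p,q] (with p < q) to q − p. For instance
  ∂cg = g − c.
The 7×21 boundary matrix has rank 6 and Smith normal form diag(1,1,1,1,1,1).

Boundary ∂_2: C_2 → C_1 acts by ∂[p,q,r] = [q,r] − [p,r] + [p,q]. For instance
  ∂bde = de − be + bd,
  ∂efg = fg − eg + ef.
As a 21×14 matrix over Z this has rank 13, with invariant factors (1,1,1,1,1,1,1,1,1,1,1,1,1).

Reading off H_k = ker ∂_k / im ∂_{k+1}:

  H_0: rank C_0 − rank ∂_1 = 7 − 6 = 1, and the invariant factors of ∂_1 are all 1, so H_0 ≅ Z.
  H_1: rank ker ∂_1 − rank ∂_2 = (21 − 6) − 13 = 2, and the invariant factors of ∂_2 are all 1, so H_1 ≅ Z^2.
  H_2: rank ker ∂_2 − rank ∂_3 = (14 − 13) − 0 = 1, and there is no ∂_3, so H_2 ≅ Z.

As a check, the Euler characteristic is 7 − 21 + 14 = 0, which agrees with 1 − 2 + 1 = 0.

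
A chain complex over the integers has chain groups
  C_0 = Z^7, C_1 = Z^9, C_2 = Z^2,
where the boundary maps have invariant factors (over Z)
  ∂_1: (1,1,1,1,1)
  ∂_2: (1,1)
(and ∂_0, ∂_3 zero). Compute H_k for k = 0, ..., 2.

H_0 = Z^2,  H_1 = Z^2,  H_2 = 0.

H_0: b_0 = 7 − 0 − 5 = 2; torsion from ∂_1 factors > 1: none. So H_0 = Z^2.
H_1: b_1 = 9 − 5 − 2 = 2; torsion from ∂_2 factors > 1: none. So H_1 = Z^2.
H_2: b_2 = 2 − 2 − 0 = 0; torsion from ∂_3 factors > 1: none. So H_2 = 0.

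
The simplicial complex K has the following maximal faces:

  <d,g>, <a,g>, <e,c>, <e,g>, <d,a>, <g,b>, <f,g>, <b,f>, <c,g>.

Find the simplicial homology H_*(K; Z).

H_0 ≅ Z,  H_1 ≅ Z^3.

We work with the vertex ordering a < b < c < d < e < f < g. The simplices of K, each written with vertices in increasing order, are:

  0-simplices (7): a, b, c, d, e, f, g
  1-simplices (9): ad, ag, bf, bg, ce, cg, dg, eg, fg

giving chain groups C_0 ≅ Z^7, C_1 ≅ Z^9.

∂_1: C_1 → C_0 is given by ∂[p,q] = [q] − [p]. For instance
  ∂cg = g − c.
This gives a 7×9 integer matrix of rank 6; reducing to Smith normal form yields diagonal entries (1,1,1,1,1,1).

Reading off H_k = ker ∂_k / im ∂_{k+1}:

  H_0: rank C_0 − rank ∂_1 = 7 − 6 = 1, and the invariant factors of ∂_1 are all 1, so H_0 ≅ Z.
  H_1: rank ker ∂_1 − rank ∂_2 = (9 − 6) − 0 = 3, and there is no ∂_2, so H_1 ≅ Z^3.

As a check, the Euler characteristic is 7 − 9 = -2, which agrees with 1 − 3 = -2.
(K is a triangulation of a wedge of 3 circles.)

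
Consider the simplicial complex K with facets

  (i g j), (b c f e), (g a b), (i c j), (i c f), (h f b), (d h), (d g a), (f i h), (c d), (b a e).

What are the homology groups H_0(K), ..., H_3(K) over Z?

Fix the vertex order a < b < c < d < e < f < g < h < i < j and write every simplex with vertices in increasing order. Then dim K = 3 and the simplices of K are:

  0-simplices (10): a, b, c, d, e, f, g, h, i, j
  1-simplices (23): ab, ad, ae, ag, bc, be, bf, bg, bh, cd, ce, cf, ci, cj, dg, dh, ef, fh, fi, gi, gj, hi, ij
  2-simplices (12): abe, abg, adg, bce, bcf, bef, bfh, cef, cfi, cij, fhi, gij
  3-simplices (1): bcef

so the chain groups are C_0 ≅ Z^10, C_1 ≅ Z^23, C_2 ≅ Z^12, C_3 ≅ Z^1.

Boundary ∂_1: C_1 → C_0 maps an edge to its endpoints' difference, ∂[p,q] = q − p. For instance
  ∂ae = e − a.
The resulting 10×23 matrix has rank 9, and its Smith normal form has invariant factors (1,1,1,1,1,1,1,1,1).

∂_2: C_2 → C_1 maps a triangle to the signed sum of its edges. For instance
  ∂cef = ef − cf + ce,
  ∂bce = ce − be + bc.
The 23×12 boundary matrix has rank 11 and Smith normal form diag(1,1,1,1,1,1,1,1,1,1,1).

∂_3: C_3 → C_2 sends each 3-simplex σ to the alternating sum Σ_i (−1)^i (σ with its i-th vertex removed). For instance
  ∂bcef = cef − bef + bcf − bce.
As a 12×1 matrix over Z this has rank 1, with invariant factors (1).

Computing H_k = (kernel of ∂_k) / (image of ∂_{k+1}):

  H_0: rank C_0 − rank ∂_1 = 10 − 9 = 1, and the invariant factors of ∂_1 are all 1, so H_0 ≅ Z.
  H_1: rank ker ∂_1 − rank ∂_2 = (23 − 9) − 11 = 3, and the invariant factors of ∂_2 are all 1, so H_1 ≅ Z^3.
  H_2: rank ker ∂_2 − rank ∂_3 = (12 − 11) − 1 = 0, and the invariant factors of ∂_3 are all 1, so H_2 ≅ 0.
  H_3: rank ker ∂_3 − rank ∂_4 = (1 − 1) − 0 = 0, and there is no ∂_4, so H_3 ≅ 0.

H_0 = Z,  H_1 = Z^3,  H_2 = 0,  H_3 = 0.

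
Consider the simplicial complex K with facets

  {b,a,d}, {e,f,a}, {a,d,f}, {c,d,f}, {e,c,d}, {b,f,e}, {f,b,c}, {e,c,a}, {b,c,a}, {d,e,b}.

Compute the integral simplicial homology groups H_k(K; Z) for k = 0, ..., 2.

We work with the vertex ordering a < b < c < d < e < f. The simplices of K, each written with vertices in increasing order, are:

  0-simplices (6): a, b, c, d, e, f
  1-simplices (15): ab, ac, ad, ae, af, bc, bd, be, bf, cd, ce, cf, de, df, ef
  2-simplices (10): abc, abd, ace, adf, aef, bcf, bde, bef, cde, cdf

giving chain groups C_0 ≅ Z^6, C_1 ≅ Z^15, C_2 ≅ Z^10.

Boundary ∂_1: C_1 → C_0 is given by ∂[p,q] = [q] − [p].
The resulting 6×15 matrix has rank 5, and its Smith normal form has invariant factors (1,1,1,1,1).

∂_2: C_2 → C_1 maps a triangle to the signed sum of its edges. For instance
  ∂bde = de − be + bd,
  ∂abd = bd − ad + ab.
This gives a 15×10 integer matrix of rank 10; reducing to Smith normal form yields diagonal entries (1,1,1,1,1,1,1,1,1,2).

From H_k ≅ ker(∂_k) / im(∂_{k+1}) we obtain:

  H_0: rank C_0 − rank ∂_1 = 6 − 5 = 1, and the invariant factors of ∂_1 are all 1, so H_0 = Z.
  H_1: rank ker ∂_1 − rank ∂_2 = (15 − 5) − 10 = 0, and ∂_2 has invariant factor 2 > 1, so H_1 = Z/2Z.
  H_2: rank ker ∂_2 − rank ∂_3 = (10 − 10) − 0 = 0, and there is no ∂_3, so H_2 = 0.

(K is a triangulation of the real projective plane RP^2.)

H_0 = Z,  H_1 = Z/2Z,  H_2 = 0.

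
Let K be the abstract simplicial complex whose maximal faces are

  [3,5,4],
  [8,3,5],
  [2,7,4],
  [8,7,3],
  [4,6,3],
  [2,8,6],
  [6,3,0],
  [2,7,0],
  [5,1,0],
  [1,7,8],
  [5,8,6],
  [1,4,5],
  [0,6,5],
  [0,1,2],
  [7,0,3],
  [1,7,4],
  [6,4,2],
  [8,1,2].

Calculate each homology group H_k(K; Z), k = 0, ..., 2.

K has 9 vertices, 27 edges, 18 triangles.
rank ∂_0 = 0, rank ∂_1 = 8 ⇒ b_0 = 9 − 0 − 8 = 1; all invariant factors of ∂_1 are 1 so no torsion. So H_0 = Z.
rank ∂_1 = 8, rank ∂_2 = 18 ⇒ b_1 = 27 − 8 − 18 = 1; ∂_2 has invariant factor(s) [2] giving torsion. So H_1 = Z ⊕ Z/2.
rank ∂_2 = 18, rank ∂_3 = 0 ⇒ b_2 = 18 − 18 − 0 = 0. So H_2 = 0.

H_0 ≅ Z,  H_1 ≅ Z ⊕ Z/2,  H_2 = 0.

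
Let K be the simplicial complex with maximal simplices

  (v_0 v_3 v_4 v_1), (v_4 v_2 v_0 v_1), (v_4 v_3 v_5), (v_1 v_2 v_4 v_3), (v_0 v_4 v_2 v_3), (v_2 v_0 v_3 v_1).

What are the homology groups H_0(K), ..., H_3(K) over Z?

We work with the vertex ordering v_0 < v_1 < v_2 < v_3 < v_4 < v_5. The simplices of K, each written with vertices in increasing order, are:

  0-simplices (6): [v_0], [v_1], [v_2], [v_3], [v_4], [v_5]
  1-simplices (12): [v_0,v_1], [v_0,v_2], [v_0,v_3], [v_0,v_4], [v_1,v_2], [v_1,v_3], [v_1,v_4], [v_2,v_3], [v_2,v_4], [v_3,v_4], [v_3,v_5], [v_4,v_5]
  2-simplices (11): (11 of them)
  3-simplices (5): [v_0,v_1,v_2,v_3], [v_0,v_1,v_2,v_4], [v_0,v_1,v_3,v_4], [v_0,v_2,v_3,v_4], [v_1,v_2,v_3,v_4]

giving chain groups C_0 ≅ Z^6, C_1 ≅ Z^12, C_2 ≅ Z^11, C_3 ≅ Z^5.

The boundary map ∂_1: C_1 → C_0 is given by ∂[p,q] = [q] − [p]. For instance
  ∂[v_0,v_2] = [v_2] − [v_0].
The resulting 6×12 matrix has rank 5, and its Smith normal form has invariant factors (1,1,1,1,1).

The boundary map ∂_2: C_2 → C_1 sends each 2-simplex [p,q,r] to [q,r] − [p,r] + [p,q]. For instance
  ∂[v_3,v_4,v_5] = [v_4,v_5] − [v_3,v_5] + [v_3,v_4],
  ∂[v_0,v_2,v_3] = [v_2,v_3] − [v_0,v_3] + [v_0,v_2].
This gives a 12×11 integer matrix of rank 7; reducing to Smith normal form yields diagonal entries (1,1,1,1,1,1,1).

Boundary ∂_3: C_3 → C_2 sends each 3-simplex σ to the alternating sum Σ_i (−1)^i (σ with its i-th vertex removed). For instance
  ∂[v_0,v_1,v_2,v_3] = [v_1,v_2,v_3] − [v_0,v_2,v_3] + [v_0,v_1,v_3] − [v_0,v_1,v_2],
  ∂[v_0,v_1,v_2,v_4] = [v_1,v_2,v_4] − [v_0,v_2,v_4] + [v_0,v_1,v_4] − [v_0,v_1,v_2].
This gives a 11×5 integer matrix of rank 4; reducing to Smith normal form yields diagonal entries (1,1,1,1).

Now H_k = ker ∂_k / im ∂_{k+1}, so:

  H_0: rank C_0 − rank ∂_1 = 6 − 5 = 1, and the invariant factors of ∂_1 are all 1, so H_0 = Z.
  H_1: rank ker ∂_1 − rank ∂_2 = (12 − 5) − 7 = 0, and the invariant factors of ∂_2 are all 1, so H_1 = 0.
  H_2: rank ker ∂_2 − rank ∂_3 = (11 − 7) − 4 = 0, and the invariant factors of ∂_3 are all 1, so H_2 = 0.
  H_3: rank ker ∂_3 − rank ∂_4 = (5 − 4) − 0 = 1, and there is no ∂_4, so H_3 = Z.

As a check, the Euler characteristic is 6 − 12 + 11 − 5 = 0, which agrees with 1 − 0 + 0 − 1 = 0.

H_0 ≅ Z,  H_1 = 0,  H_2 = 0,  H_3 ≅ Z.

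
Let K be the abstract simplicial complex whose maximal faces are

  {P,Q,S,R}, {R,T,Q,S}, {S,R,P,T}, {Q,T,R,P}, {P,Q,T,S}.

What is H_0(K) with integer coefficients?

Order the vertices as P < Q < R < S < T. Listing each simplex with vertices in this order, K has dimension 3 with simplices:

  0-simplices (5): P, Q, R, S, T
  1-simplices (10): PQ, PR, PS, PT, QR, QS, QT, RS, RT, ST
  2-simplices (10): PQR, PQS, PQT, PRS, PRT, PST, QRS, QRT, QST, RST
  3-simplices (5): PQRS, PQRT, PQST, PRST, QRST

Hence C_0 ≅ Z^5, C_1 ≅ Z^10, C_2 ≅ Z^10, C_3 ≅ Z^5.

Boundary ∂_1: C_1 → C_0 maps an edge to its endpoints' difference, ∂[p,q] = q − p.
The resulting 5×10 matrix has rank 4, and its Smith normal form has invariant factors (1,1,1,1).

∂_2: C_2 → C_1 sends each 2-simplex [p,q,r] to [q,r] − [p,r] + [p,q]. For instance
  ∂PST = ST − PT + PS,
  ∂RST = ST − RT + RS.
This gives a 10×10 integer matrix of rank 6; reducing to Smith normal form yields diagonal entries (1,1,1,1,1,1).

The boundary map ∂_3: C_3 → C_2 sends each 3-simplex σ to the alternating sum Σ_i (−1)^i (σ with its i-th vertex removed). For instance
  ∂PQRT = QRT − PRT + PQT − PQR,
  ∂QRST = RST − QST + QRT − QRS.
As a 10×5 matrix over Z this has rank 4, with invariant factors (1,1,1,1).

Computing H_k = (kernel of ∂_k) / (image of ∂_{k+1}):

  H_0: rank C_0 − rank ∂_1 = 5 − 4 = 1, and the invariant factors of ∂_1 are all 1, so H_0 ≅ Z.

(K is a triangulation of the 3-sphere S^3.)

H_0 ≅ Z.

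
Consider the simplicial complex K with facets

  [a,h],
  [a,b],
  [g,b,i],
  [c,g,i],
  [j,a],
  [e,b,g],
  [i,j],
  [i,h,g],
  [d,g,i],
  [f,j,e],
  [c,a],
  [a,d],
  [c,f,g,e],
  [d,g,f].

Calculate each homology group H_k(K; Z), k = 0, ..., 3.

H_0 = Z,  H_1 = Z^5,  H_2 = 0,  H_3 = 0.

K has 10 vertices, 24 edges, 11 triangles, 1 3-simplex.
rank ∂_0 = 0, rank ∂_1 = 9 ⇒ b_0 = 10 − 0 − 9 = 1; all invariant factors of ∂_1 are 1 so no torsion. So H_0 ≅ Z.
rank ∂_1 = 9, rank ∂_2 = 10 ⇒ b_1 = 24 − 9 − 10 = 5; all invariant factors of ∂_2 are 1 so no torsion. So H_1 ≅ Z^5.
rank ∂_2 = 10, rank ∂_3 = 1 ⇒ b_2 = 11 − 10 − 1 = 0; all invariant factors of ∂_3 are 1 so no torsion. So H_2 ≅ 0.
rank ∂_3 = 1, rank ∂_4 = 0 ⇒ b_3 = 1 − 1 − 0 = 0. So H_3 ≅ 0.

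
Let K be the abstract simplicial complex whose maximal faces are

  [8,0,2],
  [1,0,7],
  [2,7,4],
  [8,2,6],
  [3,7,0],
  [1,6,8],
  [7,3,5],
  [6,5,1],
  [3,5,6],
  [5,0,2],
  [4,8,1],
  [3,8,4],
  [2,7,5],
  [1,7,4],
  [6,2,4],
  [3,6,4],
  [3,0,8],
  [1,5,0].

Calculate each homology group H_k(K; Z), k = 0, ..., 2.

H_0 = Z,  H_1 = Z ⊕ Z/2Z,  H_2 = 0.

We work with the vertex ordering 0 < 1 < 2 < 3 < 4 < 5 < 6 < 7 < 8. The simplices of K, each written with vertices in increasing order, are:

  0-simplices (9): [0], [1], [2], [3], [4], [5], [6], [7], [8]
  1-simplices (27): (27 of them)
  2-simplices (18): [0,1,5], [0,1,7], [0,2,5], [0,2,8], [0,3,7], [0,3,8], [1,4,7], [1,4,8], [1,5,6], [1,6,8], [2,4,6], [2,4,7], [2,5,7], [2,6,8], [3,4,6], [3,4,8], [3,5,6], [3,5,7]

giving chain groups C_0 ≅ Z^9, C_1 ≅ Z^27, C_2 ≅ Z^18.

Boundary ∂_1: C_1 → C_0 sends each edge [p,q] (with p < q) to q − p. For instance
  ∂[0,1] = [1] − [0].
This gives a 9×27 integer matrix of rank 8; reducing to Smith normal form yields diagonal entries (1,1,1,1,1,1,1,1).

Boundary ∂_2: C_2 → C_1 maps a triangle to the signed sum of its edges. For instance
  ∂[2,5,7] = [5,7] − [2,7] + [2,5],
  ∂[1,5,6] = [5,6] − [1,6] + [1,5].
As a 27×18 matrix over Z this has rank 18, with invariant factors (1,1,1,1,1,1,1,1,1,1,1,1,1,1,1,1,1,2).

Now H_k = ker ∂_k / im ∂_{k+1}, so:

  H_0: rank C_0 − rank ∂_1 = 9 − 8 = 1, and the invariant factors of ∂_1 are all 1, so H_0 ≅ Z.
  H_1: rank ker ∂_1 − rank ∂_2 = (27 − 8) − 18 = 1, and ∂_2 has invariant factor 2 > 1, so H_1 ≅ Z ⊕ Z/2Z.
  H_2: rank ker ∂_2 − rank ∂_3 = (18 − 18) − 0 = 0, and there is no ∂_3, so H_2 ≅ 0.

As a check, the Euler characteristic is 9 − 27 + 18 = 0, which agrees with 1 − 1 + 0 = 0.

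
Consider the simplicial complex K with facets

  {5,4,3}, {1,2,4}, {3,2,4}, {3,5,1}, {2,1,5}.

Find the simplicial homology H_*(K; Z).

Take the total order 1 < 2 < 3 < 4 < 5 on the vertex set. Then K (dimension 2) consists of the simplices:

  0-simplices (5): [1], [2], [3], [4], [5]
  1-simplices (10): [1,2], [1,3], [1,4], [1,5], [2,3], [2,4], [2,5], [3,4], [3,5], [4,5]
  2-simplices (5): [1,2,4], [1,2,5], [1,3,5], [2,3,4], [3,4,5]

so the chain groups are C_0 ≅ Z^5, C_1 ≅ Z^10, C_2 ≅ Z^5.

The boundary map ∂_1: C_1 → C_0 is given by ∂[p,q] = [q] − [p].
This gives a 5×10 integer matrix of rank 4; reducing to Smith normal form yields diagonal entries (1,1,1,1).

Boundary ∂_2: C_2 → C_1 sends each 2-simplex [p,q,r] to [q,r] − [p,r] + [p,q]. For instance
  ∂[1,2,4] = [2,4] − [1,4] + [1,2],
  ∂[1,2,5] = [2,5] − [1,5] + [1,2].
The resulting 10×5 matrix has rank 5, and its Smith normal form has invariant factors (1,1,1,1,1).

Computing H_k = (kernel of ∂_k) / (image of ∂_{k+1}):

  H_0: rank C_0 − rank ∂_1 = 5 − 4 = 1, and the invariant factors of ∂_1 are all 1, so H_0 = Z.
  H_1: rank ker ∂_1 − rank ∂_2 = (10 − 4) − 5 = 1, and the invariant factors of ∂_2 are all 1, so H_1 = Z.
  H_2: rank ker ∂_2 − rank ∂_3 = (5 − 5) − 0 = 0, and there is no ∂_3, so H_2 = 0.

(K is a triangulation of the Möbius band.)

H_0 = Z,  H_1 = Z,  H_2 = 0.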